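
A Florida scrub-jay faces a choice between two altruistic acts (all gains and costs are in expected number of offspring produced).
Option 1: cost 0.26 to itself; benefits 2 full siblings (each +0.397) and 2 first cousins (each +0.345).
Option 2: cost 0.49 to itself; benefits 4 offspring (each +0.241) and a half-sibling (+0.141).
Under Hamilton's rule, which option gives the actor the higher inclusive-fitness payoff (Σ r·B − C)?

Option 1

Option 1: r to a full sibling = 0.5.
Option 1: r to a first cousin = 0.125.
Option 1: Σ r·B − C = (2·0.5·0.397 + 2·0.125·0.345) − 0.26 = 0.22325.
Option 2: r to an offspring = 0.5.
Option 2: r to a half-sibling = 0.25.
Option 2: Σ r·B − C = (4·0.5·0.241 + 1·0.25·0.141) − 0.49 = 0.02725.
Option 1 has the higher net inclusive-fitness payoff.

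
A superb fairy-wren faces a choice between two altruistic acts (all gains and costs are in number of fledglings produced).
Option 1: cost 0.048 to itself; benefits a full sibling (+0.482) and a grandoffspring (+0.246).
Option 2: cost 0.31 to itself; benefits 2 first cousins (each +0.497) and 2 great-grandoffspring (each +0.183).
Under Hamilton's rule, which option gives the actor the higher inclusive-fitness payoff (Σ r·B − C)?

Option 1: r to a full sibling = 0.5.
Option 1: r to a grandoffspring = 0.25.
Option 1: Σ r·B − C = (1·0.5·0.482 + 1·0.25·0.246) − 0.048 = 0.2545.
Option 2: r to a first cousin = 0.125.
Option 2: r to a great-grandoffspring = 0.125.
Option 2: Σ r·B − C = (2·0.125·0.497 + 2·0.125·0.183) − 0.31 = -0.14.
Option 1 has the higher net inclusive-fitness payoff.

Option 1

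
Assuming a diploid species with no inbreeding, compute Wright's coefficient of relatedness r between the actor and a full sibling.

Full sibs share both parents — two paths of length 2: r = 2·(1/2)^2 = 1/2.

0.5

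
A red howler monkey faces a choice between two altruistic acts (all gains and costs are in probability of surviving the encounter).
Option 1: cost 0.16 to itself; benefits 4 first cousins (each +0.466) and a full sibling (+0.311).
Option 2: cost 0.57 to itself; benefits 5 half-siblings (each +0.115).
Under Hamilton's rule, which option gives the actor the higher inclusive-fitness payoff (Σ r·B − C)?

Option 1

Option 1: r to a first cousin = 0.125.
Option 1: r to a full sibling = 0.5.
Option 1: Σ r·B − C = (4·0.125·0.466 + 1·0.5·0.311) − 0.16 = 0.2285.
Option 2: r to a half-sibling = 0.25.
Option 2: Σ r·B − C = (5·0.25·0.115) − 0.57 = -0.42625.
Option 1 has the higher net inclusive-fitness payoff.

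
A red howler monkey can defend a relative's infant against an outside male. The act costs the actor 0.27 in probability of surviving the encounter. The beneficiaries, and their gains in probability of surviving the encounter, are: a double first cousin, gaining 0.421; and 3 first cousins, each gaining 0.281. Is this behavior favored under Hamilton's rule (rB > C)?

Hamilton's rule: the trait is favored when the sum of r·B over every recipient exceeds the actor's cost C.
r to a double first cousin = 0.25 (double first cousins share both grandparent pairs — four paths of length 4: r = 4·(1/2)^4 = 1/4).
r to a first cousin = 0.125 (first cousins share one grandparent pair — two paths of length 4: r = 2·(1/2)^4 = 1/8).
Summing one r·B term per recipient: 1·0.25·0.421 + 3·0.125·0.281 = 0.210625.
0.210625 < 0.27: the indirect benefit is less than the cost.

No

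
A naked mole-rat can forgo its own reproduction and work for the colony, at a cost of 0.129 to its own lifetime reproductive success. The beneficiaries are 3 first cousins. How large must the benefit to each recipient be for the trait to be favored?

0.344

r to a first cousin = 1/8 (first cousins share one grandparent pair — two paths of length 4: r = 2·(1/2)^4 = 1/8).
Hamilton's rule with n recipients of equal r: n·r·B > C, so B > C/(n·r) = 0.129/(3·0.125) = 0.344.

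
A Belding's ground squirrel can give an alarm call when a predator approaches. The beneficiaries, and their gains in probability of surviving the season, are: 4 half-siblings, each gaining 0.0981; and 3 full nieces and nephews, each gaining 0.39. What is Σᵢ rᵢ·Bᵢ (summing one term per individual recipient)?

0.3906

r to a half-sibling = 1/4 (half-sibs share one parent — one path of length 2: r = (1/2)^2 = 1/4).
r to a full niece or nephew = 1/4 (full aunt/uncle↔niece/nephew: two paths of length 3 through the shared grandparent pair: r = 2·(1/2)^3 = 1/4).
Summing one r·B term per recipient: 4·0.25·0.0981 + 3·0.25·0.39 = 0.3906.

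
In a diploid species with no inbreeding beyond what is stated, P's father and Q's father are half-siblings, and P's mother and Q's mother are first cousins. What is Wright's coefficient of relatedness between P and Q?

Independent pedigree routes through distinct common ancestors add.
P and Q are related in two ways: half first cousins through their fathers (r = 1/16) and second cousins through their mothers (r = 1/32).
r = 1/16 + 1/32 = 0.09375.

0.09375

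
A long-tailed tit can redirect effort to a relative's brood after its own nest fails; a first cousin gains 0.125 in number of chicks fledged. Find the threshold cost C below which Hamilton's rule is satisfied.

0.015625

r to a first cousin = 1/8 (first cousins share one grandparent pair — two paths of length 4: r = 2·(1/2)^4 = 1/8).
Hamilton's rule: n·r·B > C, so the trait is favored while C < n·r·B = 1·0.125·0.125 = 0.015625.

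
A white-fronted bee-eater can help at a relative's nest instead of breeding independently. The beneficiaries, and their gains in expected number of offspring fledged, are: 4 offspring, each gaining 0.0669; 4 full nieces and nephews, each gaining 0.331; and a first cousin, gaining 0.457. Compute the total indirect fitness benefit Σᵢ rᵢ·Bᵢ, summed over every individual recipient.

r to an offspring = 1/2 (one parent–offspring link: r = (1/2)^1 = 1/2).
r to a full niece or nephew = 1/4 (full aunt/uncle↔niece/nephew: two paths of length 3 through the shared grandparent pair: r = 2·(1/2)^3 = 1/4).
r to a first cousin = 0.125 (first cousins share one grandparent pair — two paths of length 4: r = 2·(1/2)^4 = 1/8).
Summing one r·B term per recipient: 4·0.5·0.0669 + 4·0.25·0.331 + 1·0.125·0.457 = 0.521925.

0.521925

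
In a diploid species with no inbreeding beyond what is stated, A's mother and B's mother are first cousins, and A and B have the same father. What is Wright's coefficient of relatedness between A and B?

Independent pedigree routes through distinct common ancestors add.
A and B are related in two ways: second cousins through their mothers (r = 1/32) and half-sibs through their shared father (r = 1/4).
r = 1/32 + 1/4 = 0.28125.

0.28125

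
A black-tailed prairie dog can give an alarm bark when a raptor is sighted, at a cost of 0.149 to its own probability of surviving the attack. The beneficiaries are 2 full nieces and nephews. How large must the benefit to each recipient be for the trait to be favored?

0.298

r to a full niece or nephew = 0.25 (full aunt/uncle↔niece/nephew: two paths of length 3 through the shared grandparent pair: r = 2·(1/2)^3 = 1/4).
Hamilton's rule with n recipients of equal r: n·r·B > C, so B > C/(n·r) = 0.149/(2·0.25) = 0.298.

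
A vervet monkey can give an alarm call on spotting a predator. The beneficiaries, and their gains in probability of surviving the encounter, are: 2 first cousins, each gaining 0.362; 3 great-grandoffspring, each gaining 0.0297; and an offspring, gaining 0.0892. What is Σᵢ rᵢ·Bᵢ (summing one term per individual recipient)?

0.1462375

r to a first cousin = 1/8 (first cousins share one grandparent pair — two paths of length 4: r = 2·(1/2)^4 = 1/8).
r to a great-grandoffspring = 1/8 (three parent–offspring links: r = (1/2)^3 = 1/8).
r to an offspring = 0.5 (one parent–offspring link: r = (1/2)^1 = 1/2).
Summing one r·B term per recipient: 2·0.125·0.362 + 3·0.125·0.0297 + 1·0.5·0.0892 = 0.1462375.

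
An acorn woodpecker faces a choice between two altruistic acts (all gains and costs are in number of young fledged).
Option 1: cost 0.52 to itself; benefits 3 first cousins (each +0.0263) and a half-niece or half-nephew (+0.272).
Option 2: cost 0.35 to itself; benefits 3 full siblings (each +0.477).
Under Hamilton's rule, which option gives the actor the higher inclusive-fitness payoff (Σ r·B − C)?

Option 1: r to a first cousin = 0.125.
Option 1: r to a half-niece or half-nephew = 0.125.
Option 1: Σ r·B − C = (3·0.125·0.0263 + 1·0.125·0.272) − 0.52 = -0.4761375.
Option 2: r to a full sibling = 0.5.
Option 2: Σ r·B − C = (3·0.5·0.477) − 0.35 = 0.3655.
Option 2 has the higher net inclusive-fitness payoff.

Option 2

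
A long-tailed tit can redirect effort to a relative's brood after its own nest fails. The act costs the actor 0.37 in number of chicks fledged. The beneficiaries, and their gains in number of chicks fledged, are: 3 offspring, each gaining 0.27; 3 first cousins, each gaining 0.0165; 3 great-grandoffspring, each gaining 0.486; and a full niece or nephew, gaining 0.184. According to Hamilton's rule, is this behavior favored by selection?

Hamilton's rule: the trait is favored when the sum of r·B over every recipient exceeds the actor's cost C.
r to an offspring = 0.5 (one parent–offspring link: r = (1/2)^1 = 1/2).
r to a first cousin = 1/8 (first cousins share one grandparent pair — two paths of length 4: r = 2·(1/2)^4 = 1/8).
r to a great-grandoffspring = 0.125 (three parent–offspring links: r = (1/2)^3 = 1/8).
r to a full niece or nephew = 1/4 (full aunt/uncle↔niece/nephew: two paths of length 3 through the shared grandparent pair: r = 2·(1/2)^3 = 1/4).
Summing one r·B term per recipient: 3·0.5·0.27 + 3·0.125·0.0165 + 3·0.125·0.486 + 1·0.25·0.184 = 0.6394375.
0.6394375 > 0.37: the indirect benefit exceeds the cost.

Yes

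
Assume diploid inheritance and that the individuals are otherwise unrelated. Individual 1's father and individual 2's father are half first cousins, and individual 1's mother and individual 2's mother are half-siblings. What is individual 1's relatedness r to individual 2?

0.078125

Independent pedigree routes through distinct common ancestors add.
Individual 1 and individual 2 are related in two ways: half second cousins through their fathers (r = 1/64) and half first cousins through their mothers (r = 1/16).
r = 1/64 + 1/16 = 5/64 = 0.078125.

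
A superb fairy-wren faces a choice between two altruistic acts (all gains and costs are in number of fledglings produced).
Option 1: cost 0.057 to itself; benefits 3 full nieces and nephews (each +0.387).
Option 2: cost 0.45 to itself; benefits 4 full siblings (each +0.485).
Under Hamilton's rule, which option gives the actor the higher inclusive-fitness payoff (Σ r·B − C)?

Option 2

Option 1: r to a full niece or nephew = 0.25.
Option 1: Σ r·B − C = (3·0.25·0.387) − 0.057 = 0.23325.
Option 2: r to a full sibling = 0.5.
Option 2: Σ r·B − C = (4·0.5·0.485) − 0.45 = 0.52.
Option 2 has the higher net inclusive-fitness payoff.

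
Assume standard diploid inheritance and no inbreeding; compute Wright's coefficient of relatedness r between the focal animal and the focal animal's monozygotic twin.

Each parent–offspring link contributes a factor of 1/2, and independent paths through distinct common ancestors add.
Monozygotic twins share every allele identical by descent: r = 1.

1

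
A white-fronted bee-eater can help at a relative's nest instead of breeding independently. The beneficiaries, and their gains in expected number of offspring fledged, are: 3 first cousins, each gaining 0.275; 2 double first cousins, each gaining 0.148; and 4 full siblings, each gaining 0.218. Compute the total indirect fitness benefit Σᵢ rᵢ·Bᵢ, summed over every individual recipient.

r to a first cousin = 0.125 (first cousins share one grandparent pair — two paths of length 4: r = 2·(1/2)^4 = 1/8).
r to a double first cousin = 1/4 (double first cousins share both grandparent pairs — four paths of length 4: r = 4·(1/2)^4 = 1/4).
r to a full sibling = 0.5 (full sibs share both parents — two paths of length 2: r = 2·(1/2)^2 = 1/2).
Summing one r·B term per recipient: 3·0.125·0.275 + 2·0.25·0.148 + 4·0.5·0.218 = 0.613125.

0.613125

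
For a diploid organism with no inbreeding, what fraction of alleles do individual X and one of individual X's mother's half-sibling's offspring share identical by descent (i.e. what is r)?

0.0625

Each parent–offspring link contributes a factor of 1/2, and independent paths through distinct common ancestors add.
Half first cousins share one grandparent — one path of length 4: r = (1/2)^4 = 1/16.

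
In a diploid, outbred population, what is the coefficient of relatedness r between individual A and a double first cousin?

Each parent–offspring link contributes a factor of 1/2, and independent paths through distinct common ancestors add.
Double first cousins share both grandparent pairs — four paths of length 4: r = 4·(1/2)^4 = 1/4.

0.25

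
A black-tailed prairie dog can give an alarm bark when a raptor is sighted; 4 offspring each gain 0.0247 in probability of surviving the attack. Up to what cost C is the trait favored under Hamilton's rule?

0.0494

r to an offspring = 1/2 (one parent–offspring link: r = (1/2)^1 = 1/2).
Hamilton's rule: n·r·B > C, so the trait is favored while C < n·r·B = 4·0.5·0.0247 = 0.0494.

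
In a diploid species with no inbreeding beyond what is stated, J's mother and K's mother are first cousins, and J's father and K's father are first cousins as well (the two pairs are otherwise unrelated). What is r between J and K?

0.0625

Independent pedigree routes through distinct common ancestors add.
J and K are related in two ways: second cousins through their mothers (r = 1/32) and second cousins through their fathers (r = 1/32).
r = 1/32 + 1/32 = 0.0625.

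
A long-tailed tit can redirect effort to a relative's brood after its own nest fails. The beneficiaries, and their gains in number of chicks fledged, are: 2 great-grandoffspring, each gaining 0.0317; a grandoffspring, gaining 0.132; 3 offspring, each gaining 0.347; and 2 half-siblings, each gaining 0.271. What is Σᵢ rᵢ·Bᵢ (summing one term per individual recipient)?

r to a great-grandoffspring = 1/8 (three parent–offspring links: r = (1/2)^3 = 1/8).
r to a grandoffspring = 1/4 (two parent–offspring links: r = (1/2)^2 = 1/4).
r to an offspring = 0.5 (one parent–offspring link: r = (1/2)^1 = 1/2).
r to a half-sibling = 0.25 (half-sibs share one parent — one path of length 2: r = (1/2)^2 = 1/4).
Summing one r·B term per recipient: 2·0.125·0.0317 + 1·0.25·0.132 + 3·0.5·0.347 + 2·0.25·0.271 = 0.696925.

0.696925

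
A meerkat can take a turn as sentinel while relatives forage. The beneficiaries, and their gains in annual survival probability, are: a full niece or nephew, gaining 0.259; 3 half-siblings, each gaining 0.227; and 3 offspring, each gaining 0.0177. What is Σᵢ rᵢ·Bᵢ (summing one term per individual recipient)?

0.26155

r to a full niece or nephew = 1/4 (full aunt/uncle↔niece/nephew: two paths of length 3 through the shared grandparent pair: r = 2·(1/2)^3 = 1/4).
r to a half-sibling = 0.25 (half-sibs share one parent — one path of length 2: r = (1/2)^2 = 1/4).
r to an offspring = 1/2 (one parent–offspring link: r = (1/2)^1 = 1/2).
Summing one r·B term per recipient: 1·0.25·0.259 + 3·0.25·0.227 + 3·0.5·0.0177 = 0.26155.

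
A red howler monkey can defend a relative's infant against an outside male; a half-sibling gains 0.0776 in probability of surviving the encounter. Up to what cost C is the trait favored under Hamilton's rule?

r to a half-sibling = 0.25 (half-sibs share one parent — one path of length 2: r = (1/2)^2 = 1/4).
Hamilton's rule: n·r·B > C, so the trait is favored while C < n·r·B = 1·0.25·0.0776 = 0.0194.

0.0194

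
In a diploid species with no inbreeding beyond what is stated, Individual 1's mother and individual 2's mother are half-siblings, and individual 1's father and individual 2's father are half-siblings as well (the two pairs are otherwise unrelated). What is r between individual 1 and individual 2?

With two independent routes of shared ancestry, r is the sum of the two contributions.
Individual 1 and individual 2 are related in two ways: half first cousins through their mothers (r = 1/16) and half first cousins through their fathers (r = 1/16).
r = 1/16 + 1/16 = 0.125.

0.125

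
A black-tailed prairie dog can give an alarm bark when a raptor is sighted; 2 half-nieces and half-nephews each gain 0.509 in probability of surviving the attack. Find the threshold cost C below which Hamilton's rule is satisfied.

0.12725

r to a half-niece or half-nephew = 1/8 (half-aunt/uncle↔niece/nephew: one path of length 3: r = (1/2)^3 = 1/8).
Hamilton's rule: n·r·B > C, so the trait is favored while C < n·r·B = 2·0.125·0.509 = 0.12725.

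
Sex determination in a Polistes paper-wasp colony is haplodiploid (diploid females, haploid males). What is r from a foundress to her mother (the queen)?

0.5

One meiotic link between diploid queen and diploid daughter: r = 1/2.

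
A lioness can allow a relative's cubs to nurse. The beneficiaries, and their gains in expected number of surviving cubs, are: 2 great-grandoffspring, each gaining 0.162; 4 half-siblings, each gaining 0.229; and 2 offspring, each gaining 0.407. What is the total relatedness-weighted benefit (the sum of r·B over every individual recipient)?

r to a great-grandoffspring = 1/8 (three parent–offspring links: r = (1/2)^3 = 1/8).
r to a half-sibling = 0.25 (half-sibs share one parent — one path of length 2: r = (1/2)^2 = 1/4).
r to an offspring = 0.5 (one parent–offspring link: r = (1/2)^1 = 1/2).
Summing one r·B term per recipient: 2·0.125·0.162 + 4·0.25·0.229 + 2·0.5·0.407 = 0.6765.

0.6765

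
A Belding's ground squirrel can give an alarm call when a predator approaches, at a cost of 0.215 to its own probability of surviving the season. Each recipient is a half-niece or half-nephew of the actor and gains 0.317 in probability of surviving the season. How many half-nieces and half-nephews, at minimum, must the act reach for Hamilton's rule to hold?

r to a half-niece or half-nephew = 0.125 (half-aunt/uncle↔niece/nephew: one path of length 3: r = (1/2)^3 = 1/8).
Hamilton's rule: n·r·B > C  ⇒  n > C/(r·B) = 0.215/(0.125·0.317) = 5.426.
The smallest integer exceeding 5.426 is 6.

6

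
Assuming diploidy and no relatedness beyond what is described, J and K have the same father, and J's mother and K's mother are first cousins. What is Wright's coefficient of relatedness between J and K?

Relatedness sums over independent paths through distinct common ancestors.
J and K are related in two ways: half-sibs through their shared father (r = 1/4) and second cousins through their mothers (r = 1/32).
r = 1/4 + 1/32 = 9/32 = 0.28125.

0.28125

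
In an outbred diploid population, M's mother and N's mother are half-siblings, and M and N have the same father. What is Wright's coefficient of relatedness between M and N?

0.3125

Independent pedigree routes through distinct common ancestors add.
M and N are related in two ways: half first cousins through their mothers (r = 1/16) and half-sibs through their shared father (r = 1/4).
r = 1/16 + 1/4 = 0.3125.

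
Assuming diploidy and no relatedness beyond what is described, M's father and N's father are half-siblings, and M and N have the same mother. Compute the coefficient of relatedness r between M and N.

Wright's path rule: contributions from independent ancestry routes add.
M and N are related in two ways: half first cousins through their fathers (r = 1/16) and half-sibs through their shared mother (r = 1/4).
r = 1/16 + 1/4 = 5/16 = 0.3125.

0.3125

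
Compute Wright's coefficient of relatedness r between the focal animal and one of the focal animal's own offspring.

Each parent–offspring link contributes a factor of 1/2, and independent paths through distinct common ancestors add.
One parent–offspring link: r = (1/2)^1 = 1/2.

0.5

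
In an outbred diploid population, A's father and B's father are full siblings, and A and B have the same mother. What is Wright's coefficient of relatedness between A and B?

Wright's path rule: contributions from independent ancestry routes add.
A and B are related in two ways: first cousins through their fathers (r = 1/8) and half-sibs through their shared mother (r = 1/4).
r = 1/8 + 1/4 = 3/8 = 0.375.

0.375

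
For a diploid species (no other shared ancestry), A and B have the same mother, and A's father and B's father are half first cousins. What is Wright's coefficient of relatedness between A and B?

0.265625

With two independent routes of shared ancestry, r is the sum of the two contributions.
A and B are related in two ways: half-sibs through their shared mother (r = 1/4) and half second cousins through their fathers (r = 1/64).
r = 1/4 + 1/64 = 0.265625.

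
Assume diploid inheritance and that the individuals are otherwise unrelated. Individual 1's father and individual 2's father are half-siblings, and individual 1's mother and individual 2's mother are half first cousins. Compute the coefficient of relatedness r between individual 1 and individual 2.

0.078125

Relatedness sums over independent paths through distinct common ancestors.
Individual 1 and individual 2 are related in two ways: half first cousins through their fathers (r = 1/16) and half second cousins through their mothers (r = 1/64).
r = 1/16 + 1/64 = 0.078125.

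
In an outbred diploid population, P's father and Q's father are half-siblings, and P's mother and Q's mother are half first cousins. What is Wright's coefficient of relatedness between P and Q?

Wright's path rule: contributions from independent ancestry routes add.
P and Q are related in two ways: half first cousins through their fathers (r = 1/16) and half second cousins through their mothers (r = 1/64).
r = 1/16 + 1/64 = 5/64 = 0.078125.

0.078125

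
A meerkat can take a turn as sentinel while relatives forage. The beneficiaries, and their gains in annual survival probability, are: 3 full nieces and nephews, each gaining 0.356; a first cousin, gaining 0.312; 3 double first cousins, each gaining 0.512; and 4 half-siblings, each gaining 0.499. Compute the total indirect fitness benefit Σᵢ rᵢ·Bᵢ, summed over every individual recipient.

r to a full niece or nephew = 0.25 (full aunt/uncle↔niece/nephew: two paths of length 3 through the shared grandparent pair: r = 2·(1/2)^3 = 1/4).
r to a first cousin = 1/8 (first cousins share one grandparent pair — two paths of length 4: r = 2·(1/2)^4 = 1/8).
r to a double first cousin = 0.25 (double first cousins share both grandparent pairs — four paths of length 4: r = 4·(1/2)^4 = 1/4).
r to a half-sibling = 0.25 (half-sibs share one parent — one path of length 2: r = (1/2)^2 = 1/4).
Summing one r·B term per recipient: 3·0.25·0.356 + 1·0.125·0.312 + 3·0.25·0.512 + 4·0.25·0.499 = 1.189.

1.189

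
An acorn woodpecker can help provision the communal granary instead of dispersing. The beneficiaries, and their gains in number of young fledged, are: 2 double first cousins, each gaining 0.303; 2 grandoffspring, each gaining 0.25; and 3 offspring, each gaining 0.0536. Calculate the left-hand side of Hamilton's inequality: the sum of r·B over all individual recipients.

0.3569

r to a double first cousin = 1/4 (double first cousins share both grandparent pairs — four paths of length 4: r = 4·(1/2)^4 = 1/4).
r to a grandoffspring = 0.25 (two parent–offspring links: r = (1/2)^2 = 1/4).
r to an offspring = 1/2 (one parent–offspring link: r = (1/2)^1 = 1/2).
Summing one r·B term per recipient: 2·0.25·0.303 + 2·0.25·0.25 + 3·0.5·0.0536 = 0.3569.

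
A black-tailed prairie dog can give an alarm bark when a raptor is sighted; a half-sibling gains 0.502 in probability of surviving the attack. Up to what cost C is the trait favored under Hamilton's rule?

r to a half-sibling = 0.25 (half-sibs share one parent — one path of length 2: r = (1/2)^2 = 1/4).
Hamilton's rule: n·r·B > C, so the trait is favored while C < n·r·B = 1·0.25·0.502 = 0.1255.

0.1255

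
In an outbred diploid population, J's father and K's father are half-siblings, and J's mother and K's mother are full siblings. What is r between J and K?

0.1875

Relatedness sums over independent paths through distinct common ancestors.
J and K are related in two ways: half first cousins through their fathers (r = 1/16) and first cousins through their mothers (r = 1/8).
r = 1/16 + 1/8 = 3/16 = 0.1875.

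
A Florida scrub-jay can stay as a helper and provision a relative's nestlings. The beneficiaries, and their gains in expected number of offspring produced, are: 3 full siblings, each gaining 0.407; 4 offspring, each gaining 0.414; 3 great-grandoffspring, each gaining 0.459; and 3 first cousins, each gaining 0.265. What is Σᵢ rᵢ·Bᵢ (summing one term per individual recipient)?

r to a full sibling = 0.5 (full sibs share both parents — two paths of length 2: r = 2·(1/2)^2 = 1/2).
r to an offspring = 1/2 (one parent–offspring link: r = (1/2)^1 = 1/2).
r to a great-grandoffspring = 0.125 (three parent–offspring links: r = (1/2)^3 = 1/8).
r to a first cousin = 1/8 (first cousins share one grandparent pair — two paths of length 4: r = 2·(1/2)^4 = 1/8).
Summing one r·B term per recipient: 3·0.5·0.407 + 4·0.5·0.414 + 3·0.125·0.459 + 3·0.125·0.265 = 1.71.

1.71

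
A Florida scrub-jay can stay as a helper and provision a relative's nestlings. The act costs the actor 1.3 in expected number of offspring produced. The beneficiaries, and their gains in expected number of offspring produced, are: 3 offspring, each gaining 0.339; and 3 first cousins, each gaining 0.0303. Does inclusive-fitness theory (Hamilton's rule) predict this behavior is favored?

No

Hamilton's rule: the trait is favored when the sum of r·B over every recipient exceeds the actor's cost C.
r to an offspring = 0.5 (one parent–offspring link: r = (1/2)^1 = 1/2).
r to a first cousin = 1/8 (first cousins share one grandparent pair — two paths of length 4: r = 2·(1/2)^4 = 1/8).
Summing one r·B term per recipient: 3·0.5·0.339 + 3·0.125·0.0303 = 0.5198625.
0.5198625 < 1.3: the indirect benefit is less than the cost.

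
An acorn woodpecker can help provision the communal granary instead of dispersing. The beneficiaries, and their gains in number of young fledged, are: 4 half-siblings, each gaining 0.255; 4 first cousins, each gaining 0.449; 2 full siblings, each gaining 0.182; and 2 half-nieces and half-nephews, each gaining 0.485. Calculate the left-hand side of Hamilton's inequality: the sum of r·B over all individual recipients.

0.78275

r to a half-sibling = 0.25 (half-sibs share one parent — one path of length 2: r = (1/2)^2 = 1/4).
r to a first cousin = 1/8 (first cousins share one grandparent pair — two paths of length 4: r = 2·(1/2)^4 = 1/8).
r to a full sibling = 1/2 (full sibs share both parents — two paths of length 2: r = 2·(1/2)^2 = 1/2).
r to a half-niece or half-nephew = 1/8 (half-aunt/uncle↔niece/nephew: one path of length 3: r = (1/2)^3 = 1/8).
Summing one r·B term per recipient: 4·0.25·0.255 + 4·0.125·0.449 + 2·0.5·0.182 + 2·0.125·0.485 = 0.78275.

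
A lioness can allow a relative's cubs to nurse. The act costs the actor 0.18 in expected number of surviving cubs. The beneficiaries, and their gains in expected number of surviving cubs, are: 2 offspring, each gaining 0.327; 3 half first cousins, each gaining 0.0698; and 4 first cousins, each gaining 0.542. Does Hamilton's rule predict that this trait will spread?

Hamilton's rule: the trait is favored when the sum of r·B over every recipient exceeds the actor's cost C.
r to an offspring = 0.5 (one parent–offspring link: r = (1/2)^1 = 1/2).
r to a half first cousin = 1/16 (half first cousins share one grandparent — one path of length 4: r = (1/2)^4 = 1/16).
r to a first cousin = 1/8 (first cousins share one grandparent pair — two paths of length 4: r = 2·(1/2)^4 = 1/8).
Summing one r·B term per recipient: 2·0.5·0.327 + 3·0.0625·0.0698 + 4·0.125·0.542 = 0.6110875.
0.6110875 > 0.18: the indirect benefit exceeds the cost.

Yes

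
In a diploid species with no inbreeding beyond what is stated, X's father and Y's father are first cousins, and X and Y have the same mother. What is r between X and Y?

0.28125

Independent pedigree routes through distinct common ancestors add.
X and Y are related in two ways: second cousins through their fathers (r = 1/32) and half-sibs through their shared mother (r = 1/4).
r = 1/32 + 1/4 = 9/32 = 0.28125.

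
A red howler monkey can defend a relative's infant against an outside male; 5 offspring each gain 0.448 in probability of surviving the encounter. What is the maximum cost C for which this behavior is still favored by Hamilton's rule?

1.12

r to an offspring = 1/2 (one parent–offspring link: r = (1/2)^1 = 1/2).
Hamilton's rule: n·r·B > C, so the trait is favored while C < n·r·B = 5·0.5·0.448 = 1.12.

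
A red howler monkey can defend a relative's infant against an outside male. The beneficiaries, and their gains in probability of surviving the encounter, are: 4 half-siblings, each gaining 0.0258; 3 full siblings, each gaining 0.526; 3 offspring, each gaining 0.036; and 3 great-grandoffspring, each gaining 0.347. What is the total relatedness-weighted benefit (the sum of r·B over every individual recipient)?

r to a half-sibling = 0.25 (half-sibs share one parent — one path of length 2: r = (1/2)^2 = 1/4).
r to a full sibling = 1/2 (full sibs share both parents — two paths of length 2: r = 2·(1/2)^2 = 1/2).
r to an offspring = 0.5 (one parent–offspring link: r = (1/2)^1 = 1/2).
r to a great-grandoffspring = 1/8 (three parent–offspring links: r = (1/2)^3 = 1/8).
Summing one r·B term per recipient: 4·0.25·0.0258 + 3·0.5·0.526 + 3·0.5·0.036 + 3·0.125·0.347 = 0.998925.

0.998925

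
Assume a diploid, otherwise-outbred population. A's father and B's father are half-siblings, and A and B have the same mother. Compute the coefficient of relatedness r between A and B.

0.3125

Relatedness sums over independent paths through distinct common ancestors.
A and B are related in two ways: half first cousins through their fathers (r = 1/16) and half-sibs through their shared mother (r = 1/4).
r = 1/16 + 1/4 = 5/16 = 0.3125.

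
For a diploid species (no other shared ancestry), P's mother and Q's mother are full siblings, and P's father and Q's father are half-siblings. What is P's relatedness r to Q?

Wright's path rule: contributions from independent ancestry routes add.
P and Q are related in two ways: first cousins through their mothers (r = 1/8) and half first cousins through their fathers (r = 1/16).
r = 1/8 + 1/16 = 0.1875.

0.1875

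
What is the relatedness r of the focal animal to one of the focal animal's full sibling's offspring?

0.25

Each parent–offspring link contributes a factor of 1/2, and independent paths through distinct common ancestors add.
Full aunt/uncle↔niece/nephew: two paths of length 3 through the shared grandparent pair: r = 2·(1/2)^3 = 1/4.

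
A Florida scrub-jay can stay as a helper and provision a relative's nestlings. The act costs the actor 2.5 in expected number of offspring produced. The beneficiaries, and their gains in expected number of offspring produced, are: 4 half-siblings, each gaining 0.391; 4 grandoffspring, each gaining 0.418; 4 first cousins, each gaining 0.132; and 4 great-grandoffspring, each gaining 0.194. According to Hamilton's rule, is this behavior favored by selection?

No

Hamilton's rule: the trait is favored when the sum of r·B over every recipient exceeds the actor's cost C.
r to a half-sibling = 0.25 (half-sibs share one parent — one path of length 2: r = (1/2)^2 = 1/4).
r to a grandoffspring = 0.25 (two parent–offspring links: r = (1/2)^2 = 1/4).
r to a first cousin = 0.125 (first cousins share one grandparent pair — two paths of length 4: r = 2·(1/2)^4 = 1/8).
r to a great-grandoffspring = 1/8 (three parent–offspring links: r = (1/2)^3 = 1/8).
Summing one r·B term per recipient: 4·0.25·0.391 + 4·0.25·0.418 + 4·0.125·0.132 + 4·0.125·0.194 = 0.972.
0.972 < 2.5: the indirect benefit is less than the cost.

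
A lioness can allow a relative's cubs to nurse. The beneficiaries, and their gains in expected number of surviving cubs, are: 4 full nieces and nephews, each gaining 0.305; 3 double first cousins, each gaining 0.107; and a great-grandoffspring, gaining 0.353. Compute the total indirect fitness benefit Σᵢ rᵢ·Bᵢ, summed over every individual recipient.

0.429375

r to a full niece or nephew = 0.25 (full aunt/uncle↔niece/nephew: two paths of length 3 through the shared grandparent pair: r = 2·(1/2)^3 = 1/4).
r to a double first cousin = 0.25 (double first cousins share both grandparent pairs — four paths of length 4: r = 4·(1/2)^4 = 1/4).
r to a great-grandoffspring = 0.125 (three parent–offspring links: r = (1/2)^3 = 1/8).
Summing one r·B term per recipient: 4·0.25·0.305 + 3·0.25·0.107 + 1·0.125·0.353 = 0.429375.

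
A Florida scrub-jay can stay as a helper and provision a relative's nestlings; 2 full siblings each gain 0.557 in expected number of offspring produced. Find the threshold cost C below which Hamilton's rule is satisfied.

0.557

r to a full sibling = 0.5 (full sibs share both parents — two paths of length 2: r = 2·(1/2)^2 = 1/2).
Hamilton's rule: n·r·B > C, so the trait is favored while C < n·r·B = 2·0.5·0.557 = 0.557.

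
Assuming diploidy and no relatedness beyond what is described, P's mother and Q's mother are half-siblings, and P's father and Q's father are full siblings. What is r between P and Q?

With two independent routes of shared ancestry, r is the sum of the two contributions.
P and Q are related in two ways: half first cousins through their mothers (r = 1/16) and first cousins through their fathers (r = 1/8).
r = 1/16 + 1/8 = 3/16 = 0.1875.

0.1875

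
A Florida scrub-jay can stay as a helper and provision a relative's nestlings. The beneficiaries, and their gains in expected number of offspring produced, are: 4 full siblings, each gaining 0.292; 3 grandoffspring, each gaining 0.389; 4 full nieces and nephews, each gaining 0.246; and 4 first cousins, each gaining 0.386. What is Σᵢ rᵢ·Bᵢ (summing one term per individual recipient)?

1.31475

r to a full sibling = 1/2 (full sibs share both parents — two paths of length 2: r = 2·(1/2)^2 = 1/2).
r to a grandoffspring = 0.25 (two parent–offspring links: r = (1/2)^2 = 1/4).
r to a full niece or nephew = 0.25 (full aunt/uncle↔niece/nephew: two paths of length 3 through the shared grandparent pair: r = 2·(1/2)^3 = 1/4).
r to a first cousin = 1/8 (first cousins share one grandparent pair — two paths of length 4: r = 2·(1/2)^4 = 1/8).
Summing one r·B term per recipient: 4·0.5·0.292 + 3·0.25·0.389 + 4·0.25·0.246 + 4·0.125·0.386 = 1.31475.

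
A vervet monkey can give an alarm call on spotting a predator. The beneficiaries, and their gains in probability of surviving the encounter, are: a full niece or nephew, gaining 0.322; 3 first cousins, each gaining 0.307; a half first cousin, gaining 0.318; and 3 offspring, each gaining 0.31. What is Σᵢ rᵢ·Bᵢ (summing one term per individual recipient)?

r to a full niece or nephew = 0.25 (full aunt/uncle↔niece/nephew: two paths of length 3 through the shared grandparent pair: r = 2·(1/2)^3 = 1/4).
r to a first cousin = 0.125 (first cousins share one grandparent pair — two paths of length 4: r = 2·(1/2)^4 = 1/8).
r to a half first cousin = 0.0625 (half first cousins share one grandparent — one path of length 4: r = (1/2)^4 = 1/16).
r to an offspring = 0.5 (one parent–offspring link: r = (1/2)^1 = 1/2).
Summing one r·B term per recipient: 1·0.25·0.322 + 3·0.125·0.307 + 1·0.0625·0.318 + 3·0.5·0.31 = 0.6805.

0.6805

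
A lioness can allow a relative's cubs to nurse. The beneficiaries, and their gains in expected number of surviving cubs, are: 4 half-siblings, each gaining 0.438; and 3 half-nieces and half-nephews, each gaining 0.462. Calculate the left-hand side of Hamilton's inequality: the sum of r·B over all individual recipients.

0.61125

r to a half-sibling = 0.25 (half-sibs share one parent — one path of length 2: r = (1/2)^2 = 1/4).
r to a half-niece or half-nephew = 0.125 (half-aunt/uncle↔niece/nephew: one path of length 3: r = (1/2)^3 = 1/8).
Summing one r·B term per recipient: 4·0.25·0.438 + 3·0.125·0.462 = 0.61125.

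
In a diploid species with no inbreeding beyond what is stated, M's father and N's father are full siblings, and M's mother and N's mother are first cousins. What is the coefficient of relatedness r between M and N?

Independent pedigree routes through distinct common ancestors add.
M and N are related in two ways: first cousins through their fathers (r = 1/8) and second cousins through their mothers (r = 1/32).
r = 1/8 + 1/32 = 5/32 = 0.15625.

0.15625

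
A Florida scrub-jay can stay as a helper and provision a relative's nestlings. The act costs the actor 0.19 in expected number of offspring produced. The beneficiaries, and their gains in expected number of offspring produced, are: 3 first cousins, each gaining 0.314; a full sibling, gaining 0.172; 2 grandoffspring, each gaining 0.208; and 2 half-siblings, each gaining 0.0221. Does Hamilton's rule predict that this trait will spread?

Hamilton's rule: the trait is favored when the sum of r·B over every recipient exceeds the actor's cost C.
r to a first cousin = 1/8 (first cousins share one grandparent pair — two paths of length 4: r = 2·(1/2)^4 = 1/8).
r to a full sibling = 1/2 (full sibs share both parents — two paths of length 2: r = 2·(1/2)^2 = 1/2).
r to a grandoffspring = 0.25 (two parent–offspring links: r = (1/2)^2 = 1/4).
r to a half-sibling = 1/4 (half-sibs share one parent — one path of length 2: r = (1/2)^2 = 1/4).
Summing one r·B term per recipient: 3·0.125·0.314 + 1·0.5·0.172 + 2·0.25·0.208 + 2·0.25·0.0221 = 0.3188.
0.3188 > 0.19: the indirect benefit exceeds the cost.

Yes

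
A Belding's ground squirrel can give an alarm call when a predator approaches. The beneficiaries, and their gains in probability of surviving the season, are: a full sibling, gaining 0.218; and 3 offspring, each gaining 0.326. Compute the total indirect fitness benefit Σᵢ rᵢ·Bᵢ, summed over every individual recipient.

r to a full sibling = 1/2 (full sibs share both parents — two paths of length 2: r = 2·(1/2)^2 = 1/2).
r to an offspring = 0.5 (one parent–offspring link: r = (1/2)^1 = 1/2).
Summing one r·B term per recipient: 1·0.5·0.218 + 3·0.5·0.326 = 0.598.

0.598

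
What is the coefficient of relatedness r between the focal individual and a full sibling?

0.5

Full sibs share both parents — two paths of length 2: r = 2·(1/2)^2 = 1/2.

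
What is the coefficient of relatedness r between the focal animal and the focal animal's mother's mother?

Each parent–offspring link contributes a factor of 1/2, and independent paths through distinct common ancestors add.
Two parent–offspring links: r = (1/2)^2 = 1/4.

0.25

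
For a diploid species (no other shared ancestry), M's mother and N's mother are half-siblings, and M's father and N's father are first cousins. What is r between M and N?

0.09375

Wright's path rule: contributions from independent ancestry routes add.
M and N are related in two ways: half first cousins through their mothers (r = 1/16) and second cousins through their fathers (r = 1/32).
r = 1/16 + 1/32 = 3/32 = 0.09375.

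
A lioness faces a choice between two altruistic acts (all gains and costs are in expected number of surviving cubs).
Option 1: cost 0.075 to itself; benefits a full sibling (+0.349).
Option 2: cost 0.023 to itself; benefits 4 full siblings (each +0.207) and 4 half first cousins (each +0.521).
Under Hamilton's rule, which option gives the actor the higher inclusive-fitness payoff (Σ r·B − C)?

Option 2

Option 1: r to a full sibling = 0.5.
Option 1: Σ r·B − C = (1·0.5·0.349) − 0.075 = 0.0995.
Option 2: r to a full sibling = 0.5.
Option 2: r to a half first cousin = 0.0625.
Option 2: Σ r·B − C = (4·0.5·0.207 + 4·0.0625·0.521) − 0.023 = 0.52125.
Option 2 has the higher net inclusive-fitness payoff.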